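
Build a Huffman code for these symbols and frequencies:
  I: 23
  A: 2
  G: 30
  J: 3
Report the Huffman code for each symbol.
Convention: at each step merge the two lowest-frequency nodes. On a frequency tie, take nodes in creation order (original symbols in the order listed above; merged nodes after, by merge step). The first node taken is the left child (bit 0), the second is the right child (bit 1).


Huffman tree construction:
Step 1: Merge A(2) + J(3) = 5
Step 2: Merge (A+J)(5) + I(23) = 28
Step 3: Merge ((A+J)+I)(28) + G(30) = 58
Read each symbol's code off the tree from the root (left child = 0, right child = 1).

Codes:
  I: 01 (length 2)
  A: 000 (length 3)
  G: 1 (length 1)
  J: 001 (length 3)
Average code length: 91/58 = 1.5690 bits/symbol


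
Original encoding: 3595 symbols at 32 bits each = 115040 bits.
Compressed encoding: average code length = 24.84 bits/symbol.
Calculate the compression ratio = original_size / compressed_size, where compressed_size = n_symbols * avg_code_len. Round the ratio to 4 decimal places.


original_size = n_symbols * orig_bits = 3595 * 32 = 115040 bits
compressed_size = n_symbols * avg_code_len = 3595 * 24.84 = 89299.8 bits
ratio = original_size / compressed_size = 115040 / 89299.8 = 1.2882

Compression ratio = 1.2882


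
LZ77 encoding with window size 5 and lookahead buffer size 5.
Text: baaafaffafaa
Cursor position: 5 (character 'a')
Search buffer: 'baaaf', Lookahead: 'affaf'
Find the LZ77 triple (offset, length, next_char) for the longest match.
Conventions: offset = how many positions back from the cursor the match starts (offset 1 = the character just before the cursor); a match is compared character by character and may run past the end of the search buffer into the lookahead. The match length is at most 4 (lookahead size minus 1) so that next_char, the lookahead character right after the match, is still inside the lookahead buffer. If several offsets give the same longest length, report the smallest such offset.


Try each offset into the search buffer:
  offset=1 (pos 4, char 'f'): match length 0
  offset=2 (pos 3, char 'a'): match length 2
  offset=3 (pos 2, char 'a'): match length 1
  offset=4 (pos 1, char 'a'): match length 1
  offset=5 (pos 0, char 'b'): match length 0
Longest match has length 2 at offset 2.
next_char = character at position 5 + 2 = 7 -> 'f'

Best match: offset=2, length=2 (matching 'af' starting at position 3)
LZ77 triple: (2, 2, 'f')


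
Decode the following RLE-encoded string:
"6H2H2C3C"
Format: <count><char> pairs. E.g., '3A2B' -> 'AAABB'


Expanding each <count><char> pair:
  6H -> 'HHHHHH'
  2H -> 'HH'
  2C -> 'CC'
  3C -> 'CCC'

Decoded = HHHHHHHHCCCCC


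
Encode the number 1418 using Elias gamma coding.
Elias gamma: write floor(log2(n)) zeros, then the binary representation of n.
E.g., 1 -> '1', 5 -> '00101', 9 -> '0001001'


num_bits = floor(log2(1418)) + 1 = 11
leading_zeros = num_bits - 1 = 10
binary(1418) = 10110001010

Elias gamma(1418) = '0000000000' + '10110001010' = 000000000010110001010 (21 bits)


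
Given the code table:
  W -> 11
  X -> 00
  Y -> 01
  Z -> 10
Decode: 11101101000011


Decoding:
11 -> W
10 -> Z
11 -> W
01 -> Y
00 -> X
00 -> X
11 -> W


Result: WZWYXXW


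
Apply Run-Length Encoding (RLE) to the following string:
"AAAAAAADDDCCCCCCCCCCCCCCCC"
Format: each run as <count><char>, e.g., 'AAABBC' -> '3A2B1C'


Scanning runs left to right:
  i=0: run of 'A' x 7 -> '7A'
  i=7: run of 'D' x 3 -> '3D'
  i=10: run of 'C' x 16 -> '16C'

RLE = 7A3D16C


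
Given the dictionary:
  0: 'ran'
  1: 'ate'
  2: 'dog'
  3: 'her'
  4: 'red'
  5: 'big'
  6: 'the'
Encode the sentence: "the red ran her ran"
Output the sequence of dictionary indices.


Look up each word in the dictionary:
  'the' -> 6
  'red' -> 4
  'ran' -> 0
  'her' -> 3
  'ran' -> 0

Encoded: [6, 4, 0, 3, 0]


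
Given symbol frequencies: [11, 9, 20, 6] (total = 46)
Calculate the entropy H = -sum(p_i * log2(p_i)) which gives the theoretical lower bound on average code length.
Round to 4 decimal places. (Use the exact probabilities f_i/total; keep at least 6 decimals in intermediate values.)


Per-symbol terms -p_i * log2(p_i) with p_i = f_i/46:
  p = 11/46 = 0.239130: log2(p) = -2.064130, -p*log2(p) = 0.493596
  p = 9/46 = 0.195652: log2(p) = -2.353637, -p*log2(p) = 0.460494
  p = 20/46 = 0.434783: log2(p) = -1.201634, -p*log2(p) = 0.522450
  p = 6/46 = 0.130435: log2(p) = -2.938599, -p*log2(p) = 0.383296
H = 0.493596 + 0.460494 + 0.522450 + 0.383296 = 1.859836

H = 1.8598 bits/symbol


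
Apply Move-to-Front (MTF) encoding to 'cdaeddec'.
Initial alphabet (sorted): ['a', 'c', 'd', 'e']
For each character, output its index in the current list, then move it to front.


MTF encoding:
'c': index 1 in ['a', 'c', 'd', 'e'] -> ['c', 'a', 'd', 'e']
'd': index 2 in ['c', 'a', 'd', 'e'] -> ['d', 'c', 'a', 'e']
'a': index 2 in ['d', 'c', 'a', 'e'] -> ['a', 'd', 'c', 'e']
'e': index 3 in ['a', 'd', 'c', 'e'] -> ['e', 'a', 'd', 'c']
'd': index 2 in ['e', 'a', 'd', 'c'] -> ['d', 'e', 'a', 'c']
'd': index 0 in ['d', 'e', 'a', 'c'] -> ['d', 'e', 'a', 'c']
'e': index 1 in ['d', 'e', 'a', 'c'] -> ['e', 'd', 'a', 'c']
'c': index 3 in ['e', 'd', 'a', 'c'] -> ['c', 'e', 'd', 'a']


Output: [1, 2, 2, 3, 2, 0, 1, 3]


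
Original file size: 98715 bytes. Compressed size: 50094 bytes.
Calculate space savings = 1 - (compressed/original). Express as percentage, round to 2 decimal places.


ratio = compressed/original = 50094/98715 = 0.507461
savings = 1 - ratio = 1 - 0.507461 = 0.492539
as a percentage: 0.492539 * 100 = 49.25%

Space savings = 1 - 50094/98715 = 49.25%


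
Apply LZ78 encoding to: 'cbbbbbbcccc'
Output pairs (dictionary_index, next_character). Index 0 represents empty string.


LZ78 encoding steps:
Dictionary: {0: ''}
Step 1: w='' (idx 0), next='c' -> output (0, 'c'), add 'c' as idx 1
Step 2: w='' (idx 0), next='b' -> output (0, 'b'), add 'b' as idx 2
Step 3: w='b' (idx 2), next='b' -> output (2, 'b'), add 'bb' as idx 3
Step 4: w='bb' (idx 3), next='b' -> output (3, 'b'), add 'bbb' as idx 4
Step 5: w='c' (idx 1), next='c' -> output (1, 'c'), add 'cc' as idx 5
Step 6: w='cc' (idx 5), end of input -> output (5, '')


Encoded: [(0, 'c'), (0, 'b'), (2, 'b'), (3, 'b'), (1, 'c'), (5, '')]


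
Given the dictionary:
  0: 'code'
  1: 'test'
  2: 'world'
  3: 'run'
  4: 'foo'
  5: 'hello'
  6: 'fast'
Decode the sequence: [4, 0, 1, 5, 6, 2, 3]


Look up each index in the dictionary:
  4 -> 'foo'
  0 -> 'code'
  1 -> 'test'
  5 -> 'hello'
  6 -> 'fast'
  2 -> 'world'
  3 -> 'run'

Decoded: "foo code test hello fast world run"


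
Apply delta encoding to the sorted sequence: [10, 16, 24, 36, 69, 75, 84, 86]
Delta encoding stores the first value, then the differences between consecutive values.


First value: 10
Deltas:
  16 - 10 = 6
  24 - 16 = 8
  36 - 24 = 12
  69 - 36 = 33
  75 - 69 = 6
  84 - 75 = 9
  86 - 84 = 2


Delta encoded: [10, 6, 8, 12, 33, 6, 9, 2]


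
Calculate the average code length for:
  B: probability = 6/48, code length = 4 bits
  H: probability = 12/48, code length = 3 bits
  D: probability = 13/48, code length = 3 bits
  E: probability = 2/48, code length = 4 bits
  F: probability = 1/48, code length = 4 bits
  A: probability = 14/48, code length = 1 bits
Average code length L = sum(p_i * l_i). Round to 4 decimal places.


Weighted contributions p_i * l_i:
  B: (6/48) * 4 = 24/48
  H: (12/48) * 3 = 36/48
  D: (13/48) * 3 = 39/48
  E: (2/48) * 4 = 8/48
  F: (1/48) * 4 = 4/48
  A: (14/48) * 1 = 14/48
Sum = (24 + 36 + 39 + 8 + 4 + 14)/48 = 125/48

L = 125/48 = 2.6042 bits/symbol


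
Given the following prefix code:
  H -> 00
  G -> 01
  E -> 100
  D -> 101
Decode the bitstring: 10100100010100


Decoding step by step:
Bits 101 -> D
Bits 00 -> H
Bits 100 -> E
Bits 01 -> G
Bits 01 -> G
Bits 00 -> H


Decoded message: DHEGGH


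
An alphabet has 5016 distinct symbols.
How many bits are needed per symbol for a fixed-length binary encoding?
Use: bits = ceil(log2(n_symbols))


log2(5016) = 12.2923
Bracket: 2^12 = 4096 < 5016 <= 2^13 = 8192
So ceil(log2(5016)) = 13

bits = ceil(log2(5016)) = ceil(12.2923) = 13 bits


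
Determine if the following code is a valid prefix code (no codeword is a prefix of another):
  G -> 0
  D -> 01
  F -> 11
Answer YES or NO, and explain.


Checking each pair (does one codeword prefix another?):
  G='0' vs D='01': prefix -- VIOLATION

NO -- this is NOT a valid prefix code. G (0) is a prefix of D (01).


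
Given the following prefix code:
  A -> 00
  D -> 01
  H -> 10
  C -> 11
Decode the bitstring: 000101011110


Decoding step by step:
Bits 00 -> A
Bits 01 -> D
Bits 01 -> D
Bits 01 -> D
Bits 11 -> C
Bits 10 -> H


Decoded message: ADDDCH


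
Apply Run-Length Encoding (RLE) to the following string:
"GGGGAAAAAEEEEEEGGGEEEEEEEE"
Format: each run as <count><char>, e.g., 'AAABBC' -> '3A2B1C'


Scanning runs left to right:
  i=0: run of 'G' x 4 -> '4G'
  i=4: run of 'A' x 5 -> '5A'
  i=9: run of 'E' x 6 -> '6E'
  i=15: run of 'G' x 3 -> '3G'
  i=18: run of 'E' x 8 -> '8E'

RLE = 4G5A6E3G8E


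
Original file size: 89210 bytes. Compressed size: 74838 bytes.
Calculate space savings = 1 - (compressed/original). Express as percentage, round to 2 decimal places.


ratio = compressed/original = 74838/89210 = 0.838897
savings = 1 - ratio = 1 - 0.838897 = 0.161103
as a percentage: 0.161103 * 100 = 16.11%

Space savings = 1 - 74838/89210 = 16.11%


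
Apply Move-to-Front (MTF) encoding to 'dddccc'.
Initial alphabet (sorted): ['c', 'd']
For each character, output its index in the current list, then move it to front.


MTF encoding:
'd': index 1 in ['c', 'd'] -> ['d', 'c']
'd': index 0 in ['d', 'c'] -> ['d', 'c']
'd': index 0 in ['d', 'c'] -> ['d', 'c']
'c': index 1 in ['d', 'c'] -> ['c', 'd']
'c': index 0 in ['c', 'd'] -> ['c', 'd']
'c': index 0 in ['c', 'd'] -> ['c', 'd']


Output: [1, 0, 0, 1, 0, 0]


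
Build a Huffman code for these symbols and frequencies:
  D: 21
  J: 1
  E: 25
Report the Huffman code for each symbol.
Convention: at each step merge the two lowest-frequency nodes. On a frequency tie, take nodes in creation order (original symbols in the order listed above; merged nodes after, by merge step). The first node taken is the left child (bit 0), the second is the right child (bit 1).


Huffman tree construction:
Step 1: Merge J(1) + D(21) = 22
Step 2: Merge (J+D)(22) + E(25) = 47
Read each symbol's code off the tree from the root (left child = 0, right child = 1).

Codes:
  D: 01 (length 2)
  J: 00 (length 2)
  E: 1 (length 1)
Average code length: 69/47 = 1.4681 bits/symbol


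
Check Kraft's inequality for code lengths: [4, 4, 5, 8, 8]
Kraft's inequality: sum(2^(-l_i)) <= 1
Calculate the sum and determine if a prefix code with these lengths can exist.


Sum = 2^(-4) + 2^(-4) + 2^(-5) + 2^(-8) + 2^(-8)
    = 0.0625 + 0.0625 + 0.03125 + 0.00390625 + 0.00390625
    = 42/256 = 0.1640625
Since 0.1640625 <= 1, Kraft's inequality IS satisfied.
A prefix code with these lengths CAN exist.

Kraft sum = 0.1640625. Satisfied.


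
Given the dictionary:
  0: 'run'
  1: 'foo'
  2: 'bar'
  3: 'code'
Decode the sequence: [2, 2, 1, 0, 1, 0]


Look up each index in the dictionary:
  2 -> 'bar'
  2 -> 'bar'
  1 -> 'foo'
  0 -> 'run'
  1 -> 'foo'
  0 -> 'run'

Decoded: "bar bar foo run foo run"


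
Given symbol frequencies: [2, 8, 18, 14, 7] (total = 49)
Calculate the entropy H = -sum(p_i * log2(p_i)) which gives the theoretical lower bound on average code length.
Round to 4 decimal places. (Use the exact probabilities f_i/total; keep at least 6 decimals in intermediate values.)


Per-symbol terms -p_i * log2(p_i) with p_i = f_i/49:
  p = 2/49 = 0.040816: log2(p) = -4.614710, -p*log2(p) = 0.188356
  p = 8/49 = 0.163265: log2(p) = -2.614710, -p*log2(p) = 0.426891
  p = 18/49 = 0.367347: log2(p) = -1.444785, -p*log2(p) = 0.530737
  p = 14/49 = 0.285714: log2(p) = -1.807355, -p*log2(p) = 0.516387
  p = 7/49 = 0.142857: log2(p) = -2.807355, -p*log2(p) = 0.401051
H = 0.188356 + 0.426891 + 0.530737 + 0.516387 + 0.401051 = 2.063422

H = 2.0634 bits/symbol


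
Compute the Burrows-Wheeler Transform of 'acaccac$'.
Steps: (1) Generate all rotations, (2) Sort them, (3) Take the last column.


Rotations (sorted):
  0: $acaccac -> last char: c
  1: ac$acacc -> last char: c
  2: acaccac$ -> last char: $
  3: accac$ac -> last char: c
  4: c$acacca -> last char: a
  5: cac$acac -> last char: c
  6: caccac$a -> last char: a
  7: ccac$aca -> last char: a


BWT = cc$cacaa


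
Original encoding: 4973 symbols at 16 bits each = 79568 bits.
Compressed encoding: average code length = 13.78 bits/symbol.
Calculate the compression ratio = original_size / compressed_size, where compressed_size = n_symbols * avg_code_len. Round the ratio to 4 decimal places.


original_size = n_symbols * orig_bits = 4973 * 16 = 79568 bits
compressed_size = n_symbols * avg_code_len = 4973 * 13.78 = 68527.94 bits
ratio = original_size / compressed_size = 79568 / 68527.94 = 1.1611

Compression ratio = 1.1611


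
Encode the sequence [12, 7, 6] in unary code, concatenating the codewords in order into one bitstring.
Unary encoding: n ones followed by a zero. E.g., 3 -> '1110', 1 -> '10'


Encode each number as n ones followed by a terminating 0:
  12 -> 1111111111110 (13 bits)
  7 -> 11111110 (8 bits)
  6 -> 1111110 (7 bits)
Total length = 13 + 8 + 7 = 28 bits.

Unary([12, 7, 6]) = 1111111111110111111101111110 (28 bits)


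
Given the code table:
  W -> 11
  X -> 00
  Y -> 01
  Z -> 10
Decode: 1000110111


Decoding:
10 -> Z
00 -> X
11 -> W
01 -> Y
11 -> W


Result: ZXWYW


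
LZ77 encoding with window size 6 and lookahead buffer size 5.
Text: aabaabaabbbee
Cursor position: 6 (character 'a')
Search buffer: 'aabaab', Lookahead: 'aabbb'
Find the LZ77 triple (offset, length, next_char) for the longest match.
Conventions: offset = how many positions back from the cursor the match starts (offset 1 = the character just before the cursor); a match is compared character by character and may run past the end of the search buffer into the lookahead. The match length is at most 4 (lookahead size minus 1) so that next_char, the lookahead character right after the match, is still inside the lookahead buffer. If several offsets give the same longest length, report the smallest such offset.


Try each offset into the search buffer:
  offset=1 (pos 5, char 'b'): match length 0
  offset=2 (pos 4, char 'a'): match length 1
  offset=3 (pos 3, char 'a'): match length 3
  offset=4 (pos 2, char 'b'): match length 0
  offset=5 (pos 1, char 'a'): match length 1
  offset=6 (pos 0, char 'a'): match length 3
Longest match has length 3, found at offsets 3, 6; take the smallest, offset 3.
next_char = character at position 6 + 3 = 9 -> 'b'

Best match: offset=3, length=3 (matching 'aab' starting at position 3)
LZ77 triple: (3, 3, 'b')


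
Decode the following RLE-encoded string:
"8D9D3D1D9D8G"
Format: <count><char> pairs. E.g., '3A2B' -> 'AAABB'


Expanding each <count><char> pair:
  8D -> 'DDDDDDDD'
  9D -> 'DDDDDDDDD'
  3D -> 'DDD'
  1D -> 'D'
  9D -> 'DDDDDDDDD'
  8G -> 'GGGGGGGG'

Decoded = DDDDDDDDDDDDDDDDDDDDDDDDDDDDDDGGGGGGGG


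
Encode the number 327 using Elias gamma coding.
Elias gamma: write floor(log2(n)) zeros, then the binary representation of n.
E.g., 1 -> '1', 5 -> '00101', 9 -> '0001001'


num_bits = floor(log2(327)) + 1 = 9
leading_zeros = num_bits - 1 = 8
binary(327) = 101000111

Elias gamma(327) = '00000000' + '101000111' = 00000000101000111 (17 bits)


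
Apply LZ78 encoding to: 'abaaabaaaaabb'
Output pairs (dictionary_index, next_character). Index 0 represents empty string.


LZ78 encoding steps:
Dictionary: {0: ''}
Step 1: w='' (idx 0), next='a' -> output (0, 'a'), add 'a' as idx 1
Step 2: w='' (idx 0), next='b' -> output (0, 'b'), add 'b' as idx 2
Step 3: w='a' (idx 1), next='a' -> output (1, 'a'), add 'aa' as idx 3
Step 4: w='a' (idx 1), next='b' -> output (1, 'b'), add 'ab' as idx 4
Step 5: w='aa' (idx 3), next='a' -> output (3, 'a'), add 'aaa' as idx 5
Step 6: w='aa' (idx 3), next='b' -> output (3, 'b'), add 'aab' as idx 6
Step 7: w='b' (idx 2), end of input -> output (2, '')


Encoded: [(0, 'a'), (0, 'b'), (1, 'a'), (1, 'b'), (3, 'a'), (3, 'b'), (2, '')]


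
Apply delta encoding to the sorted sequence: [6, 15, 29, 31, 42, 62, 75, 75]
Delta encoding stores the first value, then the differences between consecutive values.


First value: 6
Deltas:
  15 - 6 = 9
  29 - 15 = 14
  31 - 29 = 2
  42 - 31 = 11
  62 - 42 = 20
  75 - 62 = 13
  75 - 75 = 0


Delta encoded: [6, 9, 14, 2, 11, 20, 13, 0]


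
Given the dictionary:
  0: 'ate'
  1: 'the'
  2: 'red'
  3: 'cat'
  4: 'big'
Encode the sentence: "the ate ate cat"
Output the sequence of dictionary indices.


Look up each word in the dictionary:
  'the' -> 1
  'ate' -> 0
  'ate' -> 0
  'cat' -> 3

Encoded: [1, 0, 0, 3]


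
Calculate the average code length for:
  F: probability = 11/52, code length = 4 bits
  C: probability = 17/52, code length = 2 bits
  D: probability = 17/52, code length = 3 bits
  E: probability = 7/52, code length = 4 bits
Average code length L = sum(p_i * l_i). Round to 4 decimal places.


Weighted contributions p_i * l_i:
  F: (11/52) * 4 = 44/52
  C: (17/52) * 2 = 34/52
  D: (17/52) * 3 = 51/52
  E: (7/52) * 4 = 28/52
Sum = (44 + 34 + 51 + 28)/52 = 157/52

L = 157/52 = 3.0192 bits/symbol


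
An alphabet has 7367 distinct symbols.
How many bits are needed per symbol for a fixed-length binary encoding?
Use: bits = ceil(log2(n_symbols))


log2(7367) = 12.8469
Bracket: 2^12 = 4096 < 7367 <= 2^13 = 8192
So ceil(log2(7367)) = 13

bits = ceil(log2(7367)) = ceil(12.8469) = 13 bits


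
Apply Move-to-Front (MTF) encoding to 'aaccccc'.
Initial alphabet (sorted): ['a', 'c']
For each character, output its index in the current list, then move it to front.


MTF encoding:
'a': index 0 in ['a', 'c'] -> ['a', 'c']
'a': index 0 in ['a', 'c'] -> ['a', 'c']
'c': index 1 in ['a', 'c'] -> ['c', 'a']
'c': index 0 in ['c', 'a'] -> ['c', 'a']
'c': index 0 in ['c', 'a'] -> ['c', 'a']
'c': index 0 in ['c', 'a'] -> ['c', 'a']
'c': index 0 in ['c', 'a'] -> ['c', 'a']


Output: [0, 0, 1, 0, 0, 0, 0]


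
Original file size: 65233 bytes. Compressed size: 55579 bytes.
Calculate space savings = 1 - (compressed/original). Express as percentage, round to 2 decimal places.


ratio = compressed/original = 55579/65233 = 0.852007
savings = 1 - ratio = 1 - 0.852007 = 0.147993
as a percentage: 0.147993 * 100 = 14.8%

Space savings = 1 - 55579/65233 = 14.8%


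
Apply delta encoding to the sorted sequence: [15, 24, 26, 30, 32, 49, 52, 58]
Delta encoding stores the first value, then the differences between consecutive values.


First value: 15
Deltas:
  24 - 15 = 9
  26 - 24 = 2
  30 - 26 = 4
  32 - 30 = 2
  49 - 32 = 17
  52 - 49 = 3
  58 - 52 = 6


Delta encoded: [15, 9, 2, 4, 2, 17, 3, 6]


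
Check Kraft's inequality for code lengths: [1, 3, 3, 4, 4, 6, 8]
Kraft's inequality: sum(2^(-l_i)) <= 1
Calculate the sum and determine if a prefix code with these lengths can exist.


Sum = 2^(-1) + 2^(-3) + 2^(-3) + 2^(-4) + 2^(-4) + 2^(-6) + 2^(-8)
    = 0.5 + 0.125 + 0.125 + 0.0625 + 0.0625 + 0.015625 + 0.00390625
    = 229/256 = 0.89453125
Since 0.89453125 <= 1, Kraft's inequality IS satisfied.
A prefix code with these lengths CAN exist.

Kraft sum = 0.89453125. Satisfied.


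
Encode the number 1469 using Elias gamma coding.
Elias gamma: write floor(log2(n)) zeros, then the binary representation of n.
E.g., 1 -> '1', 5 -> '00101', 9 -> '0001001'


num_bits = floor(log2(1469)) + 1 = 11
leading_zeros = num_bits - 1 = 10
binary(1469) = 10110111101

Elias gamma(1469) = '0000000000' + '10110111101' = 000000000010110111101 (21 bits)


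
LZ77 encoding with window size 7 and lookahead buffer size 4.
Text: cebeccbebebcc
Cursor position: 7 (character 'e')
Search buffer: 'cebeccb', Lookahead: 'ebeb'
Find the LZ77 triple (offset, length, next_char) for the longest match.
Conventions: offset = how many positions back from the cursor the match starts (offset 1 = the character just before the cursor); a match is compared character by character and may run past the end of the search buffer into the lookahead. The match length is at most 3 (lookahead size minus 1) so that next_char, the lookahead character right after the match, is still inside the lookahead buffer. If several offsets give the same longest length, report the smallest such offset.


Try each offset into the search buffer:
  offset=1 (pos 6, char 'b'): match length 0
  offset=2 (pos 5, char 'c'): match length 0
  offset=3 (pos 4, char 'c'): match length 0
  offset=4 (pos 3, char 'e'): match length 1
  offset=5 (pos 2, char 'b'): match length 0
  offset=6 (pos 1, char 'e'): match length 3
  offset=7 (pos 0, char 'c'): match length 0
Longest match has length 3 at offset 6.
next_char = character at position 7 + 3 = 10 -> 'b'

Best match: offset=6, length=3 (matching 'ebe' starting at position 1)
LZ77 triple: (6, 3, 'b')


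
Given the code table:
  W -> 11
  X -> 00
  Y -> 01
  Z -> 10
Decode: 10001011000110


Decoding:
10 -> Z
00 -> X
10 -> Z
11 -> W
00 -> X
01 -> Y
10 -> Z


Result: ZXZWXYZ


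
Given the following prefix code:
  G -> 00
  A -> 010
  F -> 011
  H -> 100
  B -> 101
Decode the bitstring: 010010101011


Decoding step by step:
Bits 010 -> A
Bits 010 -> A
Bits 101 -> B
Bits 011 -> F


Decoded message: AABF


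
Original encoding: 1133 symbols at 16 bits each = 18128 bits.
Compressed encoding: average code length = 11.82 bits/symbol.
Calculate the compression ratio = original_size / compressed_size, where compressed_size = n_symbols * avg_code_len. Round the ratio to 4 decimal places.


original_size = n_symbols * orig_bits = 1133 * 16 = 18128 bits
compressed_size = n_symbols * avg_code_len = 1133 * 11.82 = 13392.06 bits
ratio = original_size / compressed_size = 18128 / 13392.06 = 1.3536

Compression ratio = 1.3536


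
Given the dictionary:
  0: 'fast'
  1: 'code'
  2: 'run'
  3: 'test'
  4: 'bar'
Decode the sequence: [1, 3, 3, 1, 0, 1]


Look up each index in the dictionary:
  1 -> 'code'
  3 -> 'test'
  3 -> 'test'
  1 -> 'code'
  0 -> 'fast'
  1 -> 'code'

Decoded: "code test test code fast code"


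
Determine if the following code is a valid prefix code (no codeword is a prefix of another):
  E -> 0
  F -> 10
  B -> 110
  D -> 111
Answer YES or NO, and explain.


Checking each pair (does one codeword prefix another?):
  E='0' vs F='10': no prefix
  E='0' vs B='110': no prefix
  E='0' vs D='111': no prefix
  F='10' vs E='0': no prefix
  F='10' vs B='110': no prefix
  F='10' vs D='111': no prefix
  B='110' vs E='0': no prefix
  B='110' vs F='10': no prefix
  B='110' vs D='111': no prefix
  D='111' vs E='0': no prefix
  D='111' vs F='10': no prefix
  D='111' vs B='110': no prefix
No violation found over all pairs.

YES -- this is a valid prefix code. No codeword is a prefix of any other codeword.


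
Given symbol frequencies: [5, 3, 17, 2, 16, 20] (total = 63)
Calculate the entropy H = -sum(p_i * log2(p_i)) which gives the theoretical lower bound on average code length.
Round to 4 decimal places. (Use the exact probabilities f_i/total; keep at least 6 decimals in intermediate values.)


Per-symbol terms -p_i * log2(p_i) with p_i = f_i/63:
  p = 5/63 = 0.079365: log2(p) = -3.655352, -p*log2(p) = 0.290107
  p = 3/63 = 0.047619: log2(p) = -4.392317, -p*log2(p) = 0.209158
  p = 17/63 = 0.269841: log2(p) = -1.889817, -p*log2(p) = 0.509951
  p = 2/63 = 0.031746: log2(p) = -4.977280, -p*log2(p) = 0.158009
  p = 16/63 = 0.253968: log2(p) = -1.977280, -p*log2(p) = 0.502166
  p = 20/63 = 0.317460: log2(p) = -1.655352, -p*log2(p) = 0.525509
H = 0.290107 + 0.209158 + 0.509951 + 0.158009 + 0.502166 + 0.525509 = 2.194900

H = 2.1949 bits/symbol


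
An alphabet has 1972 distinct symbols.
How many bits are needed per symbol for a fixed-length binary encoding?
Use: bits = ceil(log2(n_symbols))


log2(1972) = 10.9454
Bracket: 2^10 = 1024 < 1972 <= 2^11 = 2048
So ceil(log2(1972)) = 11

bits = ceil(log2(1972)) = ceil(10.9454) = 11 bits


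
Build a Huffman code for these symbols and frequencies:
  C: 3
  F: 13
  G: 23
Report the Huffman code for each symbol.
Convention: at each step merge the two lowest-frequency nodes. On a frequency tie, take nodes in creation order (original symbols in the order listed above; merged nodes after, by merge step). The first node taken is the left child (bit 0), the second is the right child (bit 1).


Huffman tree construction:
Step 1: Merge C(3) + F(13) = 16
Step 2: Merge (C+F)(16) + G(23) = 39
Read each symbol's code off the tree from the root (left child = 0, right child = 1).

Codes:
  C: 00 (length 2)
  F: 01 (length 2)
  G: 1 (length 1)
Average code length: 55/39 = 1.4103 bits/symbol


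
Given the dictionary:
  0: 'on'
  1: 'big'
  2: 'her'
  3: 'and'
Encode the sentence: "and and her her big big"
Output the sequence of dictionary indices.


Look up each word in the dictionary:
  'and' -> 3
  'and' -> 3
  'her' -> 2
  'her' -> 2
  'big' -> 1
  'big' -> 1

Encoded: [3, 3, 2, 2, 1, 1]


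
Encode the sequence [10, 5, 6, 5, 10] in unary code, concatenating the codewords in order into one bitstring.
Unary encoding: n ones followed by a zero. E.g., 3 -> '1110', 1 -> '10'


Encode each number as n ones followed by a terminating 0:
  10 -> 11111111110 (11 bits)
  5 -> 111110 (6 bits)
  6 -> 1111110 (7 bits)
  5 -> 111110 (6 bits)
  10 -> 11111111110 (11 bits)
Total length = 11 + 6 + 7 + 6 + 11 = 41 bits.

Unary([10, 5, 6, 5, 10]) = 11111111110111110111111011111011111111110 (41 bits)


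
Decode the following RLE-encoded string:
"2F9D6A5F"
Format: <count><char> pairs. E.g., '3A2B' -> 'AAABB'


Expanding each <count><char> pair:
  2F -> 'FF'
  9D -> 'DDDDDDDDD'
  6A -> 'AAAAAA'
  5F -> 'FFFFF'

Decoded = FFDDDDDDDDDAAAAAAFFFFF


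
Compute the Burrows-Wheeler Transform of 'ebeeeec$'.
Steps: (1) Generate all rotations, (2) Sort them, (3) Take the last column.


Rotations (sorted):
  0: $ebeeeec -> last char: c
  1: beeeec$e -> last char: e
  2: c$ebeeee -> last char: e
  3: ebeeeec$ -> last char: $
  4: ec$ebeee -> last char: e
  5: eec$ebee -> last char: e
  6: eeec$ebe -> last char: e
  7: eeeec$eb -> last char: b


BWT = cee$eeeb


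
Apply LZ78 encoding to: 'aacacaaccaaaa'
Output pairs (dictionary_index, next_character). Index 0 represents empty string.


LZ78 encoding steps:
Dictionary: {0: ''}
Step 1: w='' (idx 0), next='a' -> output (0, 'a'), add 'a' as idx 1
Step 2: w='a' (idx 1), next='c' -> output (1, 'c'), add 'ac' as idx 2
Step 3: w='ac' (idx 2), next='a' -> output (2, 'a'), add 'aca' as idx 3
Step 4: w='ac' (idx 2), next='c' -> output (2, 'c'), add 'acc' as idx 4
Step 5: w='a' (idx 1), next='a' -> output (1, 'a'), add 'aa' as idx 5
Step 6: w='aa' (idx 5), end of input -> output (5, '')


Encoded: [(0, 'a'), (1, 'c'), (2, 'a'), (2, 'c'), (1, 'a'), (5, '')]


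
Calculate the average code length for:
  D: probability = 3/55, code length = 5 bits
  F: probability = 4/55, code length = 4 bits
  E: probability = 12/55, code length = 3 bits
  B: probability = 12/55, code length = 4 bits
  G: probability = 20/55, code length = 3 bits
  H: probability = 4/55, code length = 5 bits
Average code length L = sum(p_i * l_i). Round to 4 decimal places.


Weighted contributions p_i * l_i:
  D: (3/55) * 5 = 15/55
  F: (4/55) * 4 = 16/55
  E: (12/55) * 3 = 36/55
  B: (12/55) * 4 = 48/55
  G: (20/55) * 3 = 60/55
  H: (4/55) * 5 = 20/55
Sum = (15 + 16 + 36 + 48 + 60 + 20)/55 = 195/55

L = 195/55 = 3.5455 bits/symbol


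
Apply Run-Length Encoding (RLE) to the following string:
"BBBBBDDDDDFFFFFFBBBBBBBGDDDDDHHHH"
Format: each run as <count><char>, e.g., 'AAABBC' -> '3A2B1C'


Scanning runs left to right:
  i=0: run of 'B' x 5 -> '5B'
  i=5: run of 'D' x 5 -> '5D'
  i=10: run of 'F' x 6 -> '6F'
  i=16: run of 'B' x 7 -> '7B'
  i=23: run of 'G' x 1 -> '1G'
  i=24: run of 'D' x 5 -> '5D'
  i=29: run of 'H' x 4 -> '4H'

RLE = 5B5D6F7B1G5D4H


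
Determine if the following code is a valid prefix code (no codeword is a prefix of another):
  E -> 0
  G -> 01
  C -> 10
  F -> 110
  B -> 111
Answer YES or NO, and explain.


Checking each pair (does one codeword prefix another?):
  E='0' vs G='01': prefix -- VIOLATION

NO -- this is NOT a valid prefix code. E (0) is a prefix of G (01).


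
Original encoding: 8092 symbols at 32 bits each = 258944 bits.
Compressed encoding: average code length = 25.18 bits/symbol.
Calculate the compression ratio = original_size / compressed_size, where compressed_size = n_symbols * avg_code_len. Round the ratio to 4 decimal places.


original_size = n_symbols * orig_bits = 8092 * 32 = 258944 bits
compressed_size = n_symbols * avg_code_len = 8092 * 25.18 = 203756.56 bits
ratio = original_size / compressed_size = 258944 / 203756.56 = 1.2708

Compression ratio = 1.2708


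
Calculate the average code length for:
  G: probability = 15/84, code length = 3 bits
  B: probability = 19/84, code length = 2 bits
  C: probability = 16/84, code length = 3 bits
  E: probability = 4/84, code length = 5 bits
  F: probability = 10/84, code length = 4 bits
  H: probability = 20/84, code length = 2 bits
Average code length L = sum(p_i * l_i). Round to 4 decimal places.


Weighted contributions p_i * l_i:
  G: (15/84) * 3 = 45/84
  B: (19/84) * 2 = 38/84
  C: (16/84) * 3 = 48/84
  E: (4/84) * 5 = 20/84
  F: (10/84) * 4 = 40/84
  H: (20/84) * 2 = 40/84
Sum = (45 + 38 + 48 + 20 + 40 + 40)/84 = 231/84

L = 231/84 = 2.7500 bits/symbol


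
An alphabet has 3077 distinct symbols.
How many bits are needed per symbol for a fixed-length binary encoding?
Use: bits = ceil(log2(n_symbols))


log2(3077) = 11.5873
Bracket: 2^11 = 2048 < 3077 <= 2^12 = 4096
So ceil(log2(3077)) = 12

bits = ceil(log2(3077)) = ceil(11.5873) = 12 bits


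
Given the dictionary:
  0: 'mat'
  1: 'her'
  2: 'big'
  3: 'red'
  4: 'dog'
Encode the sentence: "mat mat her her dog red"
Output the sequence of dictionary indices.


Look up each word in the dictionary:
  'mat' -> 0
  'mat' -> 0
  'her' -> 1
  'her' -> 1
  'dog' -> 4
  'red' -> 3

Encoded: [0, 0, 1, 1, 4, 3]


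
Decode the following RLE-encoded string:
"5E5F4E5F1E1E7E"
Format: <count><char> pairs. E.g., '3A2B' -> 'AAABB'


Expanding each <count><char> pair:
  5E -> 'EEEEE'
  5F -> 'FFFFF'
  4E -> 'EEEE'
  5F -> 'FFFFF'
  1E -> 'E'
  1E -> 'E'
  7E -> 'EEEEEEE'

Decoded = EEEEEFFFFFEEEEFFFFFEEEEEEEEE


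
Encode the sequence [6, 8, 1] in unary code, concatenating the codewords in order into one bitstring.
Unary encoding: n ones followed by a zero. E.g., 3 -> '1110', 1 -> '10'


Encode each number as n ones followed by a terminating 0:
  6 -> 1111110 (7 bits)
  8 -> 111111110 (9 bits)
  1 -> 10 (2 bits)
Total length = 7 + 9 + 2 = 18 bits.

Unary([6, 8, 1]) = 111111011111111010 (18 bits)


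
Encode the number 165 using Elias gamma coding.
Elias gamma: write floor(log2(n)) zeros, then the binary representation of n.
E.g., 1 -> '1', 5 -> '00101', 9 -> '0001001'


num_bits = floor(log2(165)) + 1 = 8
leading_zeros = num_bits - 1 = 7
binary(165) = 10100101

Elias gamma(165) = '0000000' + '10100101' = 000000010100101 (15 bits)


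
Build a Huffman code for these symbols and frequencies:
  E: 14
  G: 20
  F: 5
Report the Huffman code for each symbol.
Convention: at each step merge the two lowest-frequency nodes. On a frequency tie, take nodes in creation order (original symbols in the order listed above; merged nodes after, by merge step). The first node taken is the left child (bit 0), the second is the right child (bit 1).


Huffman tree construction:
Step 1: Merge F(5) + E(14) = 19
Step 2: Merge (F+E)(19) + G(20) = 39
Read each symbol's code off the tree from the root (left child = 0, right child = 1).

Codes:
  E: 01 (length 2)
  G: 1 (length 1)
  F: 00 (length 2)
Average code length: 58/39 = 1.4872 bits/symbol


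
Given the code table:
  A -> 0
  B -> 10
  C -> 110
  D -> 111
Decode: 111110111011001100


Decoding:
111 -> D
110 -> C
111 -> D
0 -> A
110 -> C
0 -> A
110 -> C
0 -> A


Result: DCDACACA


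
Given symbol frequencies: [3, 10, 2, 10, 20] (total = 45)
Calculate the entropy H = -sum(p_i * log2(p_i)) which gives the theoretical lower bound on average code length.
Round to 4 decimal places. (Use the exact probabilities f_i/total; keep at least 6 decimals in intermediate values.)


Per-symbol terms -p_i * log2(p_i) with p_i = f_i/45:
  p = 3/45 = 0.066667: log2(p) = -3.906891, -p*log2(p) = 0.260459
  p = 10/45 = 0.222222: log2(p) = -2.169925, -p*log2(p) = 0.482206
  p = 2/45 = 0.044444: log2(p) = -4.491853, -p*log2(p) = 0.199638
  p = 10/45 = 0.222222: log2(p) = -2.169925, -p*log2(p) = 0.482206
  p = 20/45 = 0.444444: log2(p) = -1.169925, -p*log2(p) = 0.519967
H = 0.260459 + 0.482206 + 0.199638 + 0.482206 + 0.519967 = 1.944476

H = 1.9445 bits/symbol


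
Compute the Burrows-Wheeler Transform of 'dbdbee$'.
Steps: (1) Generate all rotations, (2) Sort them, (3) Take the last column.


Rotations (sorted):
  0: $dbdbee -> last char: e
  1: bdbee$d -> last char: d
  2: bee$dbd -> last char: d
  3: dbdbee$ -> last char: $
  4: dbee$db -> last char: b
  5: e$dbdbe -> last char: e
  6: ee$dbdb -> last char: b


BWT = edd$beb


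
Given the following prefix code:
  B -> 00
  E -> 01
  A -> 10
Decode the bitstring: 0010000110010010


Decoding step by step:
Bits 00 -> B
Bits 10 -> A
Bits 00 -> B
Bits 01 -> E
Bits 10 -> A
Bits 01 -> E
Bits 00 -> B
Bits 10 -> A


Decoded message: BABEAEBA


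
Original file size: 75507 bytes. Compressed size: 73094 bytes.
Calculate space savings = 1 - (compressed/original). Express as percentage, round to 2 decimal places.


ratio = compressed/original = 73094/75507 = 0.968043
savings = 1 - ratio = 1 - 0.968043 = 0.031957
as a percentage: 0.031957 * 100 = 3.2%

Space savings = 1 - 73094/75507 = 3.2%


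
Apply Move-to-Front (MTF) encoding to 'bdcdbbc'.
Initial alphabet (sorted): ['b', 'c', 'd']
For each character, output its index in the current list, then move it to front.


MTF encoding:
'b': index 0 in ['b', 'c', 'd'] -> ['b', 'c', 'd']
'd': index 2 in ['b', 'c', 'd'] -> ['d', 'b', 'c']
'c': index 2 in ['d', 'b', 'c'] -> ['c', 'd', 'b']
'd': index 1 in ['c', 'd', 'b'] -> ['d', 'c', 'b']
'b': index 2 in ['d', 'c', 'b'] -> ['b', 'd', 'c']
'b': index 0 in ['b', 'd', 'c'] -> ['b', 'd', 'c']
'c': index 2 in ['b', 'd', 'c'] -> ['c', 'b', 'd']


Output: [0, 2, 2, 1, 2, 0, 2]


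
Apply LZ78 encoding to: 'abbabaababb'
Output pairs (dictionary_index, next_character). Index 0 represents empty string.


LZ78 encoding steps:
Dictionary: {0: ''}
Step 1: w='' (idx 0), next='a' -> output (0, 'a'), add 'a' as idx 1
Step 2: w='' (idx 0), next='b' -> output (0, 'b'), add 'b' as idx 2
Step 3: w='b' (idx 2), next='a' -> output (2, 'a'), add 'ba' as idx 3
Step 4: w='ba' (idx 3), next='a' -> output (3, 'a'), add 'baa' as idx 4
Step 5: w='ba' (idx 3), next='b' -> output (3, 'b'), add 'bab' as idx 5
Step 6: w='b' (idx 2), end of input -> output (2, '')


Encoded: [(0, 'a'), (0, 'b'), (2, 'a'), (3, 'a'), (3, 'b'), (2, '')]


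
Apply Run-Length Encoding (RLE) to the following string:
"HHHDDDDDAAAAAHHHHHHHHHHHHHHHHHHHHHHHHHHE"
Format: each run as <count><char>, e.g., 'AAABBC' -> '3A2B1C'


Scanning runs left to right:
  i=0: run of 'H' x 3 -> '3H'
  i=3: run of 'D' x 5 -> '5D'
  i=8: run of 'A' x 5 -> '5A'
  i=13: run of 'H' x 26 -> '26H'
  i=39: run of 'E' x 1 -> '1E'

RLE = 3H5D5A26H1E


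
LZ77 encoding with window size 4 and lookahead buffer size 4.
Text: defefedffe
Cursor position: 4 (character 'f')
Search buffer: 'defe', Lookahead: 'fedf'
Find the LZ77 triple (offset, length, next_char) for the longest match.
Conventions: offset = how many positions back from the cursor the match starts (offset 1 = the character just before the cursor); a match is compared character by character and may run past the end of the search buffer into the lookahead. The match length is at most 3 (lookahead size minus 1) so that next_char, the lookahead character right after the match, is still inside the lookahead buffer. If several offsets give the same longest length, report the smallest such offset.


Try each offset into the search buffer:
  offset=1 (pos 3, char 'e'): match length 0
  offset=2 (pos 2, char 'f'): match length 2
  offset=3 (pos 1, char 'e'): match length 0
  offset=4 (pos 0, char 'd'): match length 0
Longest match has length 2 at offset 2.
next_char = character at position 4 + 2 = 6 -> 'd'

Best match: offset=2, length=2 (matching 'fe' starting at position 2)
LZ77 triple: (2, 2, 'd')


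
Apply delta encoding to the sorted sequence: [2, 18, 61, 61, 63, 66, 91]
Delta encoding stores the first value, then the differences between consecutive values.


First value: 2
Deltas:
  18 - 2 = 16
  61 - 18 = 43
  61 - 61 = 0
  63 - 61 = 2
  66 - 63 = 3
  91 - 66 = 25


Delta encoded: [2, 16, 43, 0, 2, 3, 25]


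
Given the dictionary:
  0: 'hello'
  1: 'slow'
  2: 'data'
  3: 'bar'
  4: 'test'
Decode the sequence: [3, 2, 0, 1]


Look up each index in the dictionary:
  3 -> 'bar'
  2 -> 'data'
  0 -> 'hello'
  1 -> 'slow'

Decoded: "bar data hello slow"


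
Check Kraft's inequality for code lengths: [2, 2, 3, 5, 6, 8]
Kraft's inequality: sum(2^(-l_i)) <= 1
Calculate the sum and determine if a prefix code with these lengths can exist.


Sum = 2^(-2) + 2^(-2) + 2^(-3) + 2^(-5) + 2^(-6) + 2^(-8)
    = 0.25 + 0.25 + 0.125 + 0.03125 + 0.015625 + 0.00390625
    = 173/256 = 0.67578125
Since 0.67578125 <= 1, Kraft's inequality IS satisfied.
A prefix code with these lengths CAN exist.

Kraft sum = 0.67578125. Satisfied.


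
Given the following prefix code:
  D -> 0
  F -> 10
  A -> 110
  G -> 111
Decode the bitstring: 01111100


Decoding step by step:
Bits 0 -> D
Bits 111 -> G
Bits 110 -> A
Bits 0 -> D


Decoded message: DGAD


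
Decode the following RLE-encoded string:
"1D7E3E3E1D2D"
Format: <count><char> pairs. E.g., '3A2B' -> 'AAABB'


Expanding each <count><char> pair:
  1D -> 'D'
  7E -> 'EEEEEEE'
  3E -> 'EEE'
  3E -> 'EEE'
  1D -> 'D'
  2D -> 'DD'

Decoded = DEEEEEEEEEEEEEDDD


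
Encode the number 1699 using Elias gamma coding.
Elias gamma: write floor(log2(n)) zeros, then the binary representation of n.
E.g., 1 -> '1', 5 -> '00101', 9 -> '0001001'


num_bits = floor(log2(1699)) + 1 = 11
leading_zeros = num_bits - 1 = 10
binary(1699) = 11010100011

Elias gamma(1699) = '0000000000' + '11010100011' = 000000000011010100011 (21 bits)


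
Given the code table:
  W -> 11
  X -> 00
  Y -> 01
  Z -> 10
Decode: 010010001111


Decoding:
01 -> Y
00 -> X
10 -> Z
00 -> X
11 -> W
11 -> W


Result: YXZXWW


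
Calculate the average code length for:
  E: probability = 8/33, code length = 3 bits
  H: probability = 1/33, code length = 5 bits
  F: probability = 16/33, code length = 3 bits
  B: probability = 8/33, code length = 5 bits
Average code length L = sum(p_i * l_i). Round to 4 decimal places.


Weighted contributions p_i * l_i:
  E: (8/33) * 3 = 24/33
  H: (1/33) * 5 = 5/33
  F: (16/33) * 3 = 48/33
  B: (8/33) * 5 = 40/33
Sum = (24 + 5 + 48 + 40)/33 = 117/33

L = 117/33 = 3.5455 bits/symbol


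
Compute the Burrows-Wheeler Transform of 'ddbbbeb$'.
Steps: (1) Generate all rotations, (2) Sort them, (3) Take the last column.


Rotations (sorted):
  0: $ddbbbeb -> last char: b
  1: b$ddbbbe -> last char: e
  2: bbbeb$dd -> last char: d
  3: bbeb$ddb -> last char: b
  4: beb$ddbb -> last char: b
  5: dbbbeb$d -> last char: d
  6: ddbbbeb$ -> last char: $
  7: eb$ddbbb -> last char: b


BWT = bedbbd$b


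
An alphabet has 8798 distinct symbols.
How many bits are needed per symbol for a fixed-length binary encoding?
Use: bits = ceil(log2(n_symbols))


log2(8798) = 13.103
Bracket: 2^13 = 8192 < 8798 <= 2^14 = 16384
So ceil(log2(8798)) = 14

bits = ceil(log2(8798)) = ceil(13.103) = 14 bits


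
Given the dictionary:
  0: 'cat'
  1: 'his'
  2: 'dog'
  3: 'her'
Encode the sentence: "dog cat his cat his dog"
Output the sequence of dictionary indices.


Look up each word in the dictionary:
  'dog' -> 2
  'cat' -> 0
  'his' -> 1
  'cat' -> 0
  'his' -> 1
  'dog' -> 2

Encoded: [2, 0, 1, 0, 1, 2]
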